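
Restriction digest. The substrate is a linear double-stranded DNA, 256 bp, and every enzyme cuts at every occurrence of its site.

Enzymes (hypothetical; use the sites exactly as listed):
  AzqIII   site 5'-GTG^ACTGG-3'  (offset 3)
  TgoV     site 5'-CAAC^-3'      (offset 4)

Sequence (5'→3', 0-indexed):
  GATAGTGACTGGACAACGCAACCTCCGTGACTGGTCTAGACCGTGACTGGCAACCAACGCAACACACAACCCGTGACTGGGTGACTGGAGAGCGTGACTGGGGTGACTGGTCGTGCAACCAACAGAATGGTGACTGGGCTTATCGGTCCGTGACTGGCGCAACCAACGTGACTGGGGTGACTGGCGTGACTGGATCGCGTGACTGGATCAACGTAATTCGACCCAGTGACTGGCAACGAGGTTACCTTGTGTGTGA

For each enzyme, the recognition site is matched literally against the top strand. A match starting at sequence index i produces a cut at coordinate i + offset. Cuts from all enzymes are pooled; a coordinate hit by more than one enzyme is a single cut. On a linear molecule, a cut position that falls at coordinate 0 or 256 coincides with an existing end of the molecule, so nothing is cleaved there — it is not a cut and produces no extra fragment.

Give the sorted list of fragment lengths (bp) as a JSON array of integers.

[3,4,4,4,5,5,5,7,7,7,8,9,9,9,9,9,9,10,11,11,13,13,14,16,16,19,20]

Site scan:
  AzqIII GTGACTGG/3: at [4, 26, 42, 72, 80, 93, 102, 129, 149, 167, 176, 185, 198, 225] ⇒ [7, 29, 45, 75, 83, 96, 105, 132, 152, 170, 179, 188, 201, 228]
  TgoV CAAC/4: at [13, 18, 50, 54, 59, 66, 115, 119, 159, 163, 208, 233] ⇒ [17, 22, 54, 58, 63, 70, 119, 123, 163, 167, 212, 237]

Pooled cuts: [7, 17, 22, 29, 45, 54, 58, 63, 70, 75, 83, 96, 105, 119, 123, 132, 152, 163, 167, 170, 179, 188, 201, 212, 228, 237]

Fragment lengths:
  [0,7): 7 bp
  [7,17): 10 bp
  [17,22): 5 bp
  [22,29): 7 bp
  [29,45): 16 bp
  [45,54): 9 bp
  [54,58): 4 bp
  [58,63): 5 bp
  [63,70): 7 bp
  [70,75): 5 bp
  [75,83): 8 bp
  [83,96): 13 bp
  [96,105): 9 bp
  [105,119): 14 bp
  [119,123): 4 bp
  [123,132): 9 bp
  [132,152): 20 bp
  [152,163): 11 bp
  [163,167): 4 bp
  [167,170): 3 bp
  [170,179): 9 bp
  [179,188): 9 bp
  [188,201): 13 bp
  [201,212): 11 bp
  [212,228): 16 bp
  [228,237): 9 bp
  [237,256): 19 bp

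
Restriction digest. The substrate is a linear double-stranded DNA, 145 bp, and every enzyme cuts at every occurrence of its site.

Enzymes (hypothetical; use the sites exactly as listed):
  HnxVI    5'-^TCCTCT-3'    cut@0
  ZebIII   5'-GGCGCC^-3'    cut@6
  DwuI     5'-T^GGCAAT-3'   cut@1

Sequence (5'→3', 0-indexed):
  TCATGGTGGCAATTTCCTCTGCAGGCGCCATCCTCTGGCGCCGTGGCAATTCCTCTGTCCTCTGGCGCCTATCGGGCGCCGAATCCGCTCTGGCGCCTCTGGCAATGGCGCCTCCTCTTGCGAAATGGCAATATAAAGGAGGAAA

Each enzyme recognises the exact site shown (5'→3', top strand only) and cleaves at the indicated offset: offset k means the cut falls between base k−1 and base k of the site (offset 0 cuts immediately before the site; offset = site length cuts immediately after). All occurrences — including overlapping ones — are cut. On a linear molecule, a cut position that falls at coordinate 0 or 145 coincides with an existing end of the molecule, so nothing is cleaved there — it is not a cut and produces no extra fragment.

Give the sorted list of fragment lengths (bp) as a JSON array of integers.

Per-enzyme occurrences:
  HnxVI (TCCTCT, off=0): starts [14, 30, 50, 57, 112] → cuts [14, 30, 50, 57, 112]
  ZebIII (GGCGCC, off=6): starts [23, 36, 63, 74, 91, 106] → cuts [29, 42, 69, 80, 97, 112]
  DwuI (TGGCAAT, off=1): starts [6, 43, 99, 125] → cuts [7, 44, 100, 126]

Pooled cuts: [7, 14, 29, 30, 42, 44, 50, 57, 69, 80, 97, 100, 112, 126]

Fragment lengths:
  [0,7): 7 bp
  [7,14): 7 bp
  [14,29): 15 bp
  [29,30): 1 bp
  [30,42): 12 bp
  [42,44): 2 bp
  [44,50): 6 bp
  [50,57): 7 bp
  [57,69): 12 bp
  [69,80): 11 bp
  [80,97): 17 bp
  [97,100): 3 bp
  [100,112): 12 bp
  [112,126): 14 bp
  [126,145): 19 bp

[1,2,3,6,7,7,7,11,12,12,12,14,15,17,19]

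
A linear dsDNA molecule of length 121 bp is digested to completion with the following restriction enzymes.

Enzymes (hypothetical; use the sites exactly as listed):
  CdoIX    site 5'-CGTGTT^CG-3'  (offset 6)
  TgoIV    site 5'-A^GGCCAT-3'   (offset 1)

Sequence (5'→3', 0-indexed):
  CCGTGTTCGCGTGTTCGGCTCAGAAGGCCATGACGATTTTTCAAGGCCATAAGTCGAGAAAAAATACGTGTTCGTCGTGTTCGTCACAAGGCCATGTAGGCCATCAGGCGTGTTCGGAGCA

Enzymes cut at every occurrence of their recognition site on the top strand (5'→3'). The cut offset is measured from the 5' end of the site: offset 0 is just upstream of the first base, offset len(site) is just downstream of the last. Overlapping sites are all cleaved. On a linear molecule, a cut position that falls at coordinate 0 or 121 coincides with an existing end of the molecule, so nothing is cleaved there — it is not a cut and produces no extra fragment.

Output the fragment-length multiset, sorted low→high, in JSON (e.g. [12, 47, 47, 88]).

Site scan:
  CdoIX (CGTGTTCG, off=6): starts [1, 9, 66, 75, 108] → cuts [7, 15, 72, 81, 114]
  TgoIV (AGGCCAT, off=1): starts [24, 43, 88, 97] → cuts [25, 44, 89, 98]

All cut coordinates (distinct, sorted): [7, 15, 25, 44, 72, 81, 89, 98, 114]

Fragments:
  [0,7): 7 bp
  [7,15): 8 bp
  [15,25): 10 bp
  [25,44): 19 bp
  [44,72): 28 bp
  [72,81): 9 bp
  [81,89): 8 bp
  [89,98): 9 bp
  [98,114): 16 bp
  [114,121): 7 bp

[7,7,8,8,9,9,10,16,19,28]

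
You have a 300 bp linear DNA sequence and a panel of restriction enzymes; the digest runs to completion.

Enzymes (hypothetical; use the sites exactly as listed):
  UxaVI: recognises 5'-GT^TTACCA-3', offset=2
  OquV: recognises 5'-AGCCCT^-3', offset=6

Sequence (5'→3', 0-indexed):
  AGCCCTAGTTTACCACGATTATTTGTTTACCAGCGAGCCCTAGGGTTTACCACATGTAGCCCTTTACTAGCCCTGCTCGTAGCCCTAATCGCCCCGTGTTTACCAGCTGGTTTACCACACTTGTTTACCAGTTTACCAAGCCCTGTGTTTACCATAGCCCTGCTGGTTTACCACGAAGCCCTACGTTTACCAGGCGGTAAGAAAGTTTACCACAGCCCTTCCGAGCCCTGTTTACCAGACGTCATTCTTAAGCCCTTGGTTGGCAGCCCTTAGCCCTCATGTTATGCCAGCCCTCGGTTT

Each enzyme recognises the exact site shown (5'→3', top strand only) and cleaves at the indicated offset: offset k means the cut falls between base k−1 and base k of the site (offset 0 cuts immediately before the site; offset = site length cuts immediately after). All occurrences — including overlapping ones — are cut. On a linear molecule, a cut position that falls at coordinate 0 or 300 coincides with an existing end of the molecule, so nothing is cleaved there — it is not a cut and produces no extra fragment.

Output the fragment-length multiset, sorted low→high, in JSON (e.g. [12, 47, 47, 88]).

Scan for sites:
  UxaVI GTTTACCA/2: at [7, 24, 44, 97, 109, 122, 130, 146, 165, 184, 204, 229] ⇒ [9, 26, 46, 99, 111, 124, 132, 148, 167, 186, 206, 231]
  OquV AGCCCT/6: at [0, 35, 57, 68, 80, 138, 155, 176, 213, 223, 250, 264, 271, 288] ⇒ [6, 41, 63, 74, 86, 144, 161, 182, 219, 229, 256, 270, 277, 294]

All cut coordinates (distinct, sorted): [6, 9, 26, 41, 46, 63, 74, 86, 99, 111, 124, 132, 144, 148, 161, 167, 182, 186, 206, 219, 229, 231, 256, 270, 277, 294]

Fragment lengths:
  [0,6): 6 bp
  [6,9): 3 bp
  [9,26): 17 bp
  [26,41): 15 bp
  [41,46): 5 bp
  [46,63): 17 bp
  [63,74): 11 bp
  [74,86): 12 bp
  [86,99): 13 bp
  [99,111): 12 bp
  [111,124): 13 bp
  [124,132): 8 bp
  [132,144): 12 bp
  [144,148): 4 bp
  [148,161): 13 bp
  [161,167): 6 bp
  [167,182): 15 bp
  [182,186): 4 bp
  [186,206): 20 bp
  [206,219): 13 bp
  [219,229): 10 bp
  [229,231): 2 bp
  [231,256): 25 bp
  [256,270): 14 bp
  [270,277): 7 bp
  [277,294): 17 bp
  [294,300): 6 bp

[2,3,4,4,5,6,6,6,7,8,10,11,12,12,12,13,13,13,13,14,15,15,17,17,17,20,25]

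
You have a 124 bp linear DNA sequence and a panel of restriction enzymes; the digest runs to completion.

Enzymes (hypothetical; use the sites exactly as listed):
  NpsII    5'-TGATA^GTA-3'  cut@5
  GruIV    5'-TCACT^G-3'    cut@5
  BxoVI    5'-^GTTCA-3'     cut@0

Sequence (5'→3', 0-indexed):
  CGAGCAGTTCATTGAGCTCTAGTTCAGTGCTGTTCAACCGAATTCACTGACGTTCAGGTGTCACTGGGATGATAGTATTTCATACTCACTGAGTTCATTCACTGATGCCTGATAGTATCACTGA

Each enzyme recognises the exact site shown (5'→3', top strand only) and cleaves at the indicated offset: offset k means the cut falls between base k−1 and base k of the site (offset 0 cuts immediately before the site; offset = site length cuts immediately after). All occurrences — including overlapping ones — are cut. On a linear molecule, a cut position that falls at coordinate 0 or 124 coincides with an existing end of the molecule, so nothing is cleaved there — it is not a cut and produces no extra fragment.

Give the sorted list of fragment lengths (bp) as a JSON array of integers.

Scan for sites:
  NpsII TGATAGTA/5: at [69, 109] ⇒ [74, 114]
  GruIV TCACTG/5: at [43, 60, 85, 98, 117] ⇒ [48, 65, 90, 103, 122]
  BxoVI GTTCA/0: at [6, 21, 31, 51, 92] ⇒ [6, 21, 31, 51, 92]

Pooled cuts: [6, 21, 31, 48, 51, 65, 74, 90, 92, 103, 114, 122]

Fragment lengths:
  [0,6): 6 bp
  [6,21): 15 bp
  [21,31): 10 bp
  [31,48): 17 bp
  [48,51): 3 bp
  [51,65): 14 bp
  [65,74): 9 bp
  [74,90): 16 bp
  [90,92): 2 bp
  [92,103): 11 bp
  [103,114): 11 bp
  [114,122): 8 bp
  [122,124): 2 bp

[2,2,3,6,8,9,10,11,11,14,15,16,17]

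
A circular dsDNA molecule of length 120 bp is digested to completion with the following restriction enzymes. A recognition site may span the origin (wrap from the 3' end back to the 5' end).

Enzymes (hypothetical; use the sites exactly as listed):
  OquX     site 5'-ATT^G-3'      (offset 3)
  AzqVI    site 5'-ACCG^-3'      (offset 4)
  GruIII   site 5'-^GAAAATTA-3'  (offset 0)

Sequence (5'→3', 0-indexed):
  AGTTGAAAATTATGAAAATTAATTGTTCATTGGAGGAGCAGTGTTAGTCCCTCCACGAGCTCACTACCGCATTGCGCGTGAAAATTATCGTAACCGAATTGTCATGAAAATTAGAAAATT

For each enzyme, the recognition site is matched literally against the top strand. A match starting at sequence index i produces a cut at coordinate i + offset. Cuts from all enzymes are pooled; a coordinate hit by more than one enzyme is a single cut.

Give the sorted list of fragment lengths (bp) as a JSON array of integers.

Scan for sites:
  OquX (ATTG, off=3): starts [21, 28, 70, 97] → cuts [24, 31, 73, 100]
  AzqVI (ACCG, off=4): starts [65, 92] → cuts [69, 96]
  GruIII (GAAAATTA, off=0): starts [4, 13, 79, 105, 113] → cuts [4, 13, 79, 105, 113]

All cut coordinates (distinct, sorted): [4, 13, 24, 31, 69, 73, 79, 96, 100, 105, 113]

Fragment lengths:
  4→13: 9 bp
  13→24: 11 bp
  24→31: 7 bp
  31→69: 38 bp
  69→73: 4 bp
  73→79: 6 bp
  79→96: 17 bp
  96→100: 4 bp
  100→105: 5 bp
  105→113: 8 bp
  113→4 (wrap): 120-113+4 = 11 bp

[4,4,5,6,7,8,9,11,11,17,38]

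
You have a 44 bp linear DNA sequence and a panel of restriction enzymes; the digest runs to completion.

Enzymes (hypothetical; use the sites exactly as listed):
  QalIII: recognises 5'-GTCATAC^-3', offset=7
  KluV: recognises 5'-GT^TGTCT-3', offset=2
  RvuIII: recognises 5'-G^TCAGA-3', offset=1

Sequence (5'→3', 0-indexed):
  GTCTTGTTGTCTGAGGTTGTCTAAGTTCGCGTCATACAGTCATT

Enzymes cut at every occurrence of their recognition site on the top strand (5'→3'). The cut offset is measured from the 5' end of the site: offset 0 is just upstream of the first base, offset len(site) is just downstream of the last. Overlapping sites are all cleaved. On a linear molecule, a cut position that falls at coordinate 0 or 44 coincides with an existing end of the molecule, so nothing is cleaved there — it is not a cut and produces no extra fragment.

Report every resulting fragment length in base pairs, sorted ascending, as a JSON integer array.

[7,7,10,20]

Scan for sites:
  QalIII GTCATAC/7: at [30] ⇒ [37]
  KluV GTTGTCT/2: at [5, 15] ⇒ [7, 17]
  RvuIII (GTCAGA, off=1): no sites

All cut coordinates (distinct, sorted): [7, 17, 37]

Fragments:
  [0,7): 7 bp
  [7,17): 10 bp
  [17,37): 20 bp
  [37,44): 7 bp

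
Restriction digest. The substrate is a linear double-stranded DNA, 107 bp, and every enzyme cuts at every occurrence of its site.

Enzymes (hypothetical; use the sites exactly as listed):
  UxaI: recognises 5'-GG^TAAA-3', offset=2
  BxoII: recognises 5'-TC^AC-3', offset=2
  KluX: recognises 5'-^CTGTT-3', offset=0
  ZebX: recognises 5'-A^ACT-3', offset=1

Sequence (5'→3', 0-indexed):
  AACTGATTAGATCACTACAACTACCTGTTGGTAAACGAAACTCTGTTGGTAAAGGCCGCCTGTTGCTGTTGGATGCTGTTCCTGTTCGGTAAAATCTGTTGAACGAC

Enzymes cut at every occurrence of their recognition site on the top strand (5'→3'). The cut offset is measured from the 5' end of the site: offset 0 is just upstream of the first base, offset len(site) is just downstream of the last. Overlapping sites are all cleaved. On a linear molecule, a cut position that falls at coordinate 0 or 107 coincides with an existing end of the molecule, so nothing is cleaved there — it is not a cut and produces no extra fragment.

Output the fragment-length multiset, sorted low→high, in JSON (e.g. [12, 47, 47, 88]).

[1,3,5,6,6,6,6,7,7,8,8,10,10,12,12]

Per-enzyme occurrences:
  UxaI GGTAAA/2: at [29, 47, 87] ⇒ [31, 49, 89]
  BxoII TCAC/2: at [11] ⇒ [13]
  KluX CTGTT/0: at [24, 42, 59, 65, 75, 81, 95] ⇒ [24, 42, 59, 65, 75, 81, 95]
  ZebX AACT/1: at [0, 18, 38] ⇒ [1, 19, 39]

All cut coordinates (distinct, sorted): [1, 13, 19, 24, 31, 39, 42, 49, 59, 65, 75, 81, 89, 95]

Fragments:
  [0,1): 1 bp
  [1,13): 12 bp
  [13,19): 6 bp
  [19,24): 5 bp
  [24,31): 7 bp
  [31,39): 8 bp
  [39,42): 3 bp
  [42,49): 7 bp
  [49,59): 10 bp
  [59,65): 6 bp
  [65,75): 10 bp
  [75,81): 6 bp
  [81,89): 8 bp
  [89,95): 6 bp
  [95,107): 12 bp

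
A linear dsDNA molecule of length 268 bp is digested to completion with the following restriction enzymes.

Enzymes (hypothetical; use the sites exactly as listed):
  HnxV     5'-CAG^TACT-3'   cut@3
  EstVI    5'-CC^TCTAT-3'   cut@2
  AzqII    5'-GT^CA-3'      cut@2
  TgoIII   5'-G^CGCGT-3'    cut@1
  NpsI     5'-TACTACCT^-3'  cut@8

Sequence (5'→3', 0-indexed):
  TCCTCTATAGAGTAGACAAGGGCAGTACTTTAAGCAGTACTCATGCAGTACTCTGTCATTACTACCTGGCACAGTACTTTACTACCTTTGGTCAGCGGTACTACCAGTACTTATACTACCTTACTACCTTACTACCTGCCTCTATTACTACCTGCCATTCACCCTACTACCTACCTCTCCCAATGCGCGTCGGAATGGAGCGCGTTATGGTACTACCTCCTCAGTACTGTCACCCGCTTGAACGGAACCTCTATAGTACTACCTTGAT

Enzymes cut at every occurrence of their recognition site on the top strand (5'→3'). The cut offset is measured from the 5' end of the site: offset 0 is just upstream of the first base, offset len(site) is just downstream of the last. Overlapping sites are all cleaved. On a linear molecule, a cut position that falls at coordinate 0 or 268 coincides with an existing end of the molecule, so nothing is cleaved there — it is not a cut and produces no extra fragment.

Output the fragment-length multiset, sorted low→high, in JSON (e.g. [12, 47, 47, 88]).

[3,3,4,5,6,6,7,8,8,8,11,11,12,13,13,13,14,15,15,15,18,19,19,22]

Site scan:
  HnxV CAGTACT/3: at [22, 34, 45, 71, 104, 221] ⇒ [25, 37, 48, 74, 107, 224]
  EstVI CCTCTAT/2: at [1, 138, 247] ⇒ [3, 140, 249]
  AzqII GTCA/2: at [54, 90, 228] ⇒ [56, 92, 230]
  TgoIII GCGCGT/1: at [184, 199] ⇒ [185, 200]
  NpsI TACTACCT/8: at [59, 79, 113, 121, 129, 145, 164, 210, 256] ⇒ [67, 87, 121, 129, 137, 153, 172, 218, 264]

Pooled cuts: [3, 25, 37, 48, 56, 67, 74, 87, 92, 107, 121, 129, 137, 140, 153, 172, 185, 200, 218, 224, 230, 249, 264]

Fragment lengths:
  [0,3): 3 bp
  [3,25): 22 bp
  [25,37): 12 bp
  [37,48): 11 bp
  [48,56): 8 bp
  [56,67): 11 bp
  [67,74): 7 bp
  [74,87): 13 bp
  [87,92): 5 bp
  [92,107): 15 bp
  [107,121): 14 bp
  [121,129): 8 bp
  [129,137): 8 bp
  [137,140): 3 bp
  [140,153): 13 bp
  [153,172): 19 bp
  [172,185): 13 bp
  [185,200): 15 bp
  [200,218): 18 bp
  [218,224): 6 bp
  [224,230): 6 bp
  [230,249): 19 bp
  [249,264): 15 bp
  [264,268): 4 bp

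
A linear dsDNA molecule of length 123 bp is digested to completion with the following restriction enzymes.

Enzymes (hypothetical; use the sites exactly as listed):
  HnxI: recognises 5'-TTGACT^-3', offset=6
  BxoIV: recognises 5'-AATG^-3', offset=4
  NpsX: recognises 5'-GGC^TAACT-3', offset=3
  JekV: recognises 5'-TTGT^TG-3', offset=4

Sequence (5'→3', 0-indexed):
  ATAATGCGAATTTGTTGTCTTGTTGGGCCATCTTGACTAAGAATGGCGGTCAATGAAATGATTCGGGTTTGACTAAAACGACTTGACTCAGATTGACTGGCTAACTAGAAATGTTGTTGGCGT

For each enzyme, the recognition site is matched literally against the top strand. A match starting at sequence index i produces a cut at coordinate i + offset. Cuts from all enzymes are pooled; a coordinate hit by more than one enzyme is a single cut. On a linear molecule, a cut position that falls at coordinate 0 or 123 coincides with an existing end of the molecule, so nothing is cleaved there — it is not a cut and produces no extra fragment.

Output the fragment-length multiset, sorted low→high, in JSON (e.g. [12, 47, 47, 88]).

Site scan:
  HnxI TTGACT/6: at [32, 68, 82, 92] ⇒ [38, 74, 88, 98]
  BxoIV AATG/4: at [2, 41, 51, 56, 109] ⇒ [6, 45, 55, 60, 113]
  NpsX GGCTAACT/3: at [98] ⇒ [101]
  JekV TTGTTG/4: at [11, 19, 113] ⇒ [15, 23, 117]

All cut coordinates (distinct, sorted): [6, 15, 23, 38, 45, 55, 60, 74, 88, 98, 101, 113, 117]

Fragments:
  [0,6): 6 bp
  [6,15): 9 bp
  [15,23): 8 bp
  [23,38): 15 bp
  [38,45): 7 bp
  [45,55): 10 bp
  [55,60): 5 bp
  [60,74): 14 bp
  [74,88): 14 bp
  [88,98): 10 bp
  [98,101): 3 bp
  [101,113): 12 bp
  [113,117): 4 bp
  [117,123): 6 bp

[3,4,5,6,6,7,8,9,10,10,12,14,14,15]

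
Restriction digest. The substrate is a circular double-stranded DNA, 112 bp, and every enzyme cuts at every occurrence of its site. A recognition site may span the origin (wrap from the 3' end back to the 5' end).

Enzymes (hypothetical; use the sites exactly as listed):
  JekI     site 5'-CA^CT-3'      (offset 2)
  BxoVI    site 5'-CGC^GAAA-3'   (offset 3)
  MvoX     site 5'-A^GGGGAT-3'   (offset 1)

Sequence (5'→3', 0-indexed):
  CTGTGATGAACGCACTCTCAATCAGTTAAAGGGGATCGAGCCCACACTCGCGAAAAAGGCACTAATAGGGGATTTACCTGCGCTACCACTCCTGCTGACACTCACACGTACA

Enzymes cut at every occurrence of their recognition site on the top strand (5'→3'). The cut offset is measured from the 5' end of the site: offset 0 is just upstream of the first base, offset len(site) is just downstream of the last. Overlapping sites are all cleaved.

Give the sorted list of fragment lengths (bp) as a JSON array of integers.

[5,6,10,12,12,14,16,16,21]

Per-enzyme occurrences:
  JekI CACT/2: at [12, 44, 59, 86, 98, 110] ⇒ [0, 14, 46, 61, 88, 100]
  BxoVI CGCGAAA/3: at [48] ⇒ [51]
  MvoX AGGGGAT/1: at [29, 66] ⇒ [30, 67]

Pooled cuts: [0, 14, 30, 46, 51, 61, 67, 88, 100]

Fragments:
  0→14: 14 bp
  14→30: 16 bp
  30→46: 16 bp
  46→51: 5 bp
  51→61: 10 bp
  61→67: 6 bp
  67→88: 21 bp
  88→100: 12 bp
  100→0 (wrap): 112-100+0 = 12 bp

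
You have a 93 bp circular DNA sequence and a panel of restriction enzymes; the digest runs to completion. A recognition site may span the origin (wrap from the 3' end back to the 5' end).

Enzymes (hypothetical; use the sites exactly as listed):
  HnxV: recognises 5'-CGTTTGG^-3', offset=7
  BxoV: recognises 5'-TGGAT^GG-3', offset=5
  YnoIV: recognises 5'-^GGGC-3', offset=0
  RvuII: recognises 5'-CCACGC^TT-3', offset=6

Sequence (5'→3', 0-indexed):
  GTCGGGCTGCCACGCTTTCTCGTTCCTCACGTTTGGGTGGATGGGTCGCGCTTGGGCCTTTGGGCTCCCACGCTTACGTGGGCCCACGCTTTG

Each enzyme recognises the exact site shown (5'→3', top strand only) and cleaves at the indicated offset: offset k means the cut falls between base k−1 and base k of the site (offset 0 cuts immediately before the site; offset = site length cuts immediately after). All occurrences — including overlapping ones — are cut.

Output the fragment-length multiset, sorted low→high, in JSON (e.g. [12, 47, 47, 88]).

[6,6,7,8,10,11,12,12,21]

Site scan:
  HnxV (CGTTTGG, off=7): starts [29] → cuts [36]
  BxoV (TGGATGG, off=5): starts [37] → cuts [42]
  YnoIV (GGGC, off=0): starts [3, 53, 61, 79] → cuts [3, 53, 61, 79]
  RvuII (CCACGCTT, off=6): starts [9, 67, 83] → cuts [15, 73, 89]

All cut coordinates (distinct, sorted): [3, 15, 36, 42, 53, 61, 73, 79, 89]

Fragment lengths:
  3→15: 12 bp
  15→36: 21 bp
  36→42: 6 bp
  42→53: 11 bp
  53→61: 8 bp
  61→73: 12 bp
  73→79: 6 bp
  79→89: 10 bp
  89→3 (wrap): 93-89+3 = 7 bp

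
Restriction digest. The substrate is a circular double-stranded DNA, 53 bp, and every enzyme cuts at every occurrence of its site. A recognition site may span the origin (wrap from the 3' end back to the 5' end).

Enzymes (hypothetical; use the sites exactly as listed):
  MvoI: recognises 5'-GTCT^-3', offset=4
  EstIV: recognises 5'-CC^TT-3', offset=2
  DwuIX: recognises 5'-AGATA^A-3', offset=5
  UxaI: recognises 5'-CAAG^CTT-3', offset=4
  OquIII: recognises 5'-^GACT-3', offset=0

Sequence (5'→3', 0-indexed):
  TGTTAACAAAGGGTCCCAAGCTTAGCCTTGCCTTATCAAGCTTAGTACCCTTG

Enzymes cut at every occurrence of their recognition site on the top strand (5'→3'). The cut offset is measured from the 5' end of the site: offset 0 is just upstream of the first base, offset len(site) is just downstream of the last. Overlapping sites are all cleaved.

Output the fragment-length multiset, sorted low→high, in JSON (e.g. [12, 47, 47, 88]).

Scan for sites:
  MvoI (GTCT, off=4): no sites
  EstIV (CCTT, off=2): starts [25, 30, 48] → cuts [27, 32, 50]
  DwuIX (AGATAA, off=5): no sites
  UxaI (CAAGCTT, off=4): starts [16, 36] → cuts [20, 40]
  OquIII (GACT, off=0): no sites

All cut coordinates (distinct, sorted): [20, 27, 32, 40, 50]

Fragment lengths:
  20→27: 7 bp
  27→32: 5 bp
  32→40: 8 bp
  40→50: 10 bp
  50→20 (wrap): 53-50+20 = 23 bp

[5,7,8,10,23]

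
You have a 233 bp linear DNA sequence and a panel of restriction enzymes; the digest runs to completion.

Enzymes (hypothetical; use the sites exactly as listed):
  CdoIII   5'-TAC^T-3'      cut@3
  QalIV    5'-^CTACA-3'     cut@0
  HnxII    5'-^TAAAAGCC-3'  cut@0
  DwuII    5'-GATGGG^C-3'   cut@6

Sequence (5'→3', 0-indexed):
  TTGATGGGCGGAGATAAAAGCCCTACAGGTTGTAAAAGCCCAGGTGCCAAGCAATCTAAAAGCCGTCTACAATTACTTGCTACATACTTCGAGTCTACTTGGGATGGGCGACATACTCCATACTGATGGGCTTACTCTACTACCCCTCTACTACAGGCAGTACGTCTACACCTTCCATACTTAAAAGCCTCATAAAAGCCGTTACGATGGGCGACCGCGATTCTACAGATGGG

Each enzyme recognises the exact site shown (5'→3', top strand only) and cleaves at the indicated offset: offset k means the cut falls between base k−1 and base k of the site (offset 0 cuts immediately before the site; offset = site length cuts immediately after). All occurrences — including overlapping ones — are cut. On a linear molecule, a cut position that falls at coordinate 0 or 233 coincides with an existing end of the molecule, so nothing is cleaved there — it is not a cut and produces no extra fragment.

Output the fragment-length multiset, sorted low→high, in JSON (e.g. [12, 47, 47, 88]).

[1,1,3,5,5,6,7,7,8,8,8,8,10,10,10,10,10,11,11,11,11,14,15,19,24]

Per-enzyme occurrences:
  CdoIII (TACT, off=3): starts [73, 84, 95, 113, 120, 132, 137, 148, 177] → cuts [76, 87, 98, 116, 123, 135, 140, 151, 180]
  QalIV (CTACA, off=0): starts [22, 66, 79, 150, 165, 222] → cuts [22, 66, 79, 150, 165, 222]
  HnxII (TAAAAGCC, off=0): starts [14, 32, 56, 181, 192] → cuts [14, 32, 56, 181, 192]
  DwuII (GATGGGC, off=6): starts [2, 102, 124, 205] → cuts [8, 108, 130, 211]

Pooled cuts: [8, 14, 22, 32, 56, 66, 76, 79, 87, 98, 108, 116, 123, 130, 135, 140, 150, 151, 165, 180, 181, 192, 211, 222]

Fragments:
  [0,8): 8 bp
  [8,14): 6 bp
  [14,22): 8 bp
  [22,32): 10 bp
  [32,56): 24 bp
  [56,66): 10 bp
  [66,76): 10 bp
  [76,79): 3 bp
  [79,87): 8 bp
  [87,98): 11 bp
  [98,108): 10 bp
  [108,116): 8 bp
  [116,123): 7 bp
  [123,130): 7 bp
  [130,135): 5 bp
  [135,140): 5 bp
  [140,150): 10 bp
  [150,151): 1 bp
  [151,165): 14 bp
  [165,180): 15 bp
  [180,181): 1 bp
  [181,192): 11 bp
  [192,211): 19 bp
  [211,222): 11 bp
  [222,233): 11 bp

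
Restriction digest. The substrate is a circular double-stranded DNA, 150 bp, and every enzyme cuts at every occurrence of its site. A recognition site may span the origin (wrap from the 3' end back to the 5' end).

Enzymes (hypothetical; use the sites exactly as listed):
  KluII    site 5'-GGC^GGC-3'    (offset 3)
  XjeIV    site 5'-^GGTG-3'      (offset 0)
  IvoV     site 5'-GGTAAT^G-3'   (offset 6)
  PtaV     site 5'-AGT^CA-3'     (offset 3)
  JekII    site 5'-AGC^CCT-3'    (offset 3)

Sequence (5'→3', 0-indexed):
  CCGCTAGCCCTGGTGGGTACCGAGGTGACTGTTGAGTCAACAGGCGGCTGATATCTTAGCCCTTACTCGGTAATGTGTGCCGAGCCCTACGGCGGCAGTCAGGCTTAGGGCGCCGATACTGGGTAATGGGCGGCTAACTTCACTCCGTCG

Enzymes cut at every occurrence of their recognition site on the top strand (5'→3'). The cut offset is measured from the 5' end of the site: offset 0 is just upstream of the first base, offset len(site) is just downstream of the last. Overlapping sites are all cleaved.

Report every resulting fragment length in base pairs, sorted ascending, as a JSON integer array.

[3,4,6,8,8,11,12,14,14,15,27,28]

Scan for sites:
  KluII GGCGGC/3: at [42, 90, 128] ⇒ [45, 93, 131]
  XjeIV GGTG/0: at [11, 23] ⇒ [11, 23]
  IvoV GGTAATG/6: at [68, 121] ⇒ [74, 127]
  PtaV AGTCA/3: at [34, 96] ⇒ [37, 99]
  JekII AGCCCT/3: at [5, 57, 82] ⇒ [8, 60, 85]

Pooled cuts: [8, 11, 23, 37, 45, 60, 74, 85, 93, 99, 127, 131]

Fragment lengths:
  8→11: 3 bp
  11→23: 12 bp
  23→37: 14 bp
  37→45: 8 bp
  45→60: 15 bp
  60→74: 14 bp
  74→85: 11 bp
  85→93: 8 bp
  93→99: 6 bp
  99→127: 28 bp
  127→131: 4 bp
  131→8 (wrap): 150-131+8 = 27 bp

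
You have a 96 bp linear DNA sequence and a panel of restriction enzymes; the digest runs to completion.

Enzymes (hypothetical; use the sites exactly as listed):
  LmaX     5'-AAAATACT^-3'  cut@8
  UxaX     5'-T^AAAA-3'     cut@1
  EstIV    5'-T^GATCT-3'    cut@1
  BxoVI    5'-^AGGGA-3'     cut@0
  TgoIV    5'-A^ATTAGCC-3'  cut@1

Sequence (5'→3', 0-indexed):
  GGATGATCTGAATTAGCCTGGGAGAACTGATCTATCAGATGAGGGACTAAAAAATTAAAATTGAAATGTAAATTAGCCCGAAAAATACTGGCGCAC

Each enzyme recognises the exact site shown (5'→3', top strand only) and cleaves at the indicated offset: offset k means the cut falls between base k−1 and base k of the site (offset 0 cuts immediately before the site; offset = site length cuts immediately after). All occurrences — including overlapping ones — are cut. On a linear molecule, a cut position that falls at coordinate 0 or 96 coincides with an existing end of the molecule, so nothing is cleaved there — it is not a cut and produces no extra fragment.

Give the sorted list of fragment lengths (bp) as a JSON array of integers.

Site scan:
  LmaX (AAAATACT, off=8): starts [81] → cuts [89]
  UxaX (TAAAA, off=1): starts [47, 55] → cuts [48, 56]
  EstIV (TGATCT, off=1): starts [3, 27] → cuts [4, 28]
  BxoVI (AGGGA, off=0): starts [41] → cuts [41]
  TgoIV (AATTAGCC, off=1): starts [10, 70] → cuts [11, 71]

Pooled cuts: [4, 11, 28, 41, 48, 56, 71, 89]

Fragments:
  [0,4): 4 bp
  [4,11): 7 bp
  [11,28): 17 bp
  [28,41): 13 bp
  [41,48): 7 bp
  [48,56): 8 bp
  [56,71): 15 bp
  [71,89): 18 bp
  [89,96): 7 bp

[4,7,7,7,8,13,15,17,18]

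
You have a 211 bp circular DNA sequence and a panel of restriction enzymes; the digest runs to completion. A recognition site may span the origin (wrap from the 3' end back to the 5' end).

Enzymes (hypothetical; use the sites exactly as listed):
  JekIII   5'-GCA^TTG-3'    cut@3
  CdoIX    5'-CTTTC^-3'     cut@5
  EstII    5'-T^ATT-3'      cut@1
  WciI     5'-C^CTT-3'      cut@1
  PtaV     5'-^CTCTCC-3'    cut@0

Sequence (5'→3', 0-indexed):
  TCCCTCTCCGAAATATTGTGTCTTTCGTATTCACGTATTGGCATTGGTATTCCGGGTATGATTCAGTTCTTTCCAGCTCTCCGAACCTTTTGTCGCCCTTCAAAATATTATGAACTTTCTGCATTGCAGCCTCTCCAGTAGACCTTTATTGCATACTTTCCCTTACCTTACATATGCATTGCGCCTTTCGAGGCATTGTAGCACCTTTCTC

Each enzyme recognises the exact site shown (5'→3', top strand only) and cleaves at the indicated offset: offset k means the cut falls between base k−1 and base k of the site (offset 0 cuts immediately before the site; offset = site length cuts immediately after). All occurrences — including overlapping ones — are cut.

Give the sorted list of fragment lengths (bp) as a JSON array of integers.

Per-enzyme occurrences:
  JekIII GCATTG/3: at [40, 120, 175, 192] ⇒ [43, 123, 178, 195]
  CdoIX CTTTC/5: at [21, 68, 114, 155, 184, 204] ⇒ [26, 73, 119, 160, 189, 209]
  EstII TATT/1: at [13, 27, 35, 47, 105, 146] ⇒ [14, 28, 36, 48, 106, 147]
  WciI CCTT/1: at [85, 96, 142, 160, 165, 183, 203] ⇒ [86, 97, 143, 161, 166, 184, 204]
  PtaV CTCTCC/0: at [3, 76, 130, 208] ⇒ [3, 76, 130, 208]

Pooled cuts: [3, 14, 26, 28, 36, 43, 48, 73, 76, 86, 97, 106, 119, 123, 130, 143, 147, 160, 161, 166, 178, 184, 189, 195, 204, 208, 209]

Fragments:
  3→14: 11 bp
  14→26: 12 bp
  26→28: 2 bp
  28→36: 8 bp
  36→43: 7 bp
  43→48: 5 bp
  48→73: 25 bp
  73→76: 3 bp
  76→86: 10 bp
  86→97: 11 bp
  97→106: 9 bp
  106→119: 13 bp
  119→123: 4 bp
  123→130: 7 bp
  130→143: 13 bp
  143→147: 4 bp
  147→160: 13 bp
  160→161: 1 bp
  161→166: 5 bp
  166→178: 12 bp
  178→184: 6 bp
  184→189: 5 bp
  189→195: 6 bp
  195→204: 9 bp
  204→208: 4 bp
  208→209: 1 bp
  209→3 (wrap): 211-209+3 = 5 bp

[1,1,2,3,4,4,4,5,5,5,5,6,6,7,7,8,9,9,10,11,11,12,12,13,13,13,25]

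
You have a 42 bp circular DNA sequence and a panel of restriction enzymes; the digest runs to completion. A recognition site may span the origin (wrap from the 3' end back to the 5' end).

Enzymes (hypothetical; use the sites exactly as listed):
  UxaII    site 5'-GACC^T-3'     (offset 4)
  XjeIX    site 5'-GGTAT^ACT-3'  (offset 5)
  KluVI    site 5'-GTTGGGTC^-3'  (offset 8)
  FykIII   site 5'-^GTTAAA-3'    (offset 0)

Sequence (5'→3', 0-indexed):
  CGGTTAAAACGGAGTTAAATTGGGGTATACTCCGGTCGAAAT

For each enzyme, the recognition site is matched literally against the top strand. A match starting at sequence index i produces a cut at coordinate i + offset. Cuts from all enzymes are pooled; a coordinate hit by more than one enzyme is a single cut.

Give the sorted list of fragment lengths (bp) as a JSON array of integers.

Site scan:
  UxaII (GACCT, off=4): no sites
  XjeIX (GGTATACT, off=5): starts [23] → cuts [28]
  KluVI (GTTGGGTC, off=8): no sites
  FykIII (GTTAAA, off=0): starts [2, 13] → cuts [2, 13]

All cut coordinates (distinct, sorted): [2, 13, 28]

Fragments:
  2→13: 11 bp
  13→28: 15 bp
  28→2 (wrap): 42-28+2 = 16 bp

[11,15,16]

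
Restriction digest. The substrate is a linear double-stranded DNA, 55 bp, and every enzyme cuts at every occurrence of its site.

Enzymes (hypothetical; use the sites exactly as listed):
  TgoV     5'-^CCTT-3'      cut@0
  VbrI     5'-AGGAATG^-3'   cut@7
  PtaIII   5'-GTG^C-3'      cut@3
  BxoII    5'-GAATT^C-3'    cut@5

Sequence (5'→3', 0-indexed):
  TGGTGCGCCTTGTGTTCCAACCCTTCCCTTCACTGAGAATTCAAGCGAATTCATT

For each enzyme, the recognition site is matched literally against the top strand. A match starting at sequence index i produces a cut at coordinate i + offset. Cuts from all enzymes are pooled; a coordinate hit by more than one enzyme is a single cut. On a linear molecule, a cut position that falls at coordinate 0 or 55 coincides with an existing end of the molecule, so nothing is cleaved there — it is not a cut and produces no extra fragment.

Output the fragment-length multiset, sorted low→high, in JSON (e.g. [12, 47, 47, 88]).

Per-enzyme occurrences:
  TgoV (CCTT, off=0): starts [7, 21, 26] → cuts [7, 21, 26]
  VbrI (AGGAATG, off=7): no sites
  PtaIII (GTGC, off=3): starts [2] → cuts [5]
  BxoII (GAATTC, off=5): starts [36, 46] → cuts [41, 51]

Pooled cuts: [5, 7, 21, 26, 41, 51]

Fragments:
  [0,5): 5 bp
  [5,7): 2 bp
  [7,21): 14 bp
  [21,26): 5 bp
  [26,41): 15 bp
  [41,51): 10 bp
  [51,55): 4 bp

[2,4,5,5,10,14,15]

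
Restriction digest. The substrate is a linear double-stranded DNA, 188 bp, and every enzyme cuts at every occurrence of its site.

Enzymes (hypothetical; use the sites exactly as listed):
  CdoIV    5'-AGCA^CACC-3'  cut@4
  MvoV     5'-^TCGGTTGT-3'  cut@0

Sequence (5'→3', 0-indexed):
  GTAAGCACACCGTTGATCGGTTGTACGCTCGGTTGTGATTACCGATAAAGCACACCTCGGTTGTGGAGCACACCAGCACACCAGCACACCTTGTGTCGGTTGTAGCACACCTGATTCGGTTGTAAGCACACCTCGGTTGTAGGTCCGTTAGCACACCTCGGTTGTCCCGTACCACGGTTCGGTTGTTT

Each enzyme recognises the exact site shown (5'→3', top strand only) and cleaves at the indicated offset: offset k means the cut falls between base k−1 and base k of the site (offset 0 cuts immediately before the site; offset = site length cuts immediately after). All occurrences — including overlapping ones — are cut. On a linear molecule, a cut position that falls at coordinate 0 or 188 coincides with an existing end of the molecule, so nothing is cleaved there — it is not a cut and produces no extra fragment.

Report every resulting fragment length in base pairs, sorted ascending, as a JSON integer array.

[4,4,4,7,8,8,8,9,9,10,12,12,13,14,21,21,24]

Scan for sites:
  CdoIV (AGCACACC, off=4): starts [3, 48, 66, 74, 82, 103, 124, 149] → cuts [7, 52, 70, 78, 86, 107, 128, 153]
  MvoV (TCGGTTGT, off=0): starts [16, 28, 56, 95, 115, 132, 157, 178] → cuts [16, 28, 56, 95, 115, 132, 157, 178]

All cut coordinates (distinct, sorted): [7, 16, 28, 52, 56, 70, 78, 86, 95, 107, 115, 128, 132, 153, 157, 178]

Fragments:
  [0,7): 7 bp
  [7,16): 9 bp
  [16,28): 12 bp
  [28,52): 24 bp
  [52,56): 4 bp
  [56,70): 14 bp
  [70,78): 8 bp
  [78,86): 8 bp
  [86,95): 9 bp
  [95,107): 12 bp
  [107,115): 8 bp
  [115,128): 13 bp
  [128,132): 4 bp
  [132,153): 21 bp
  [153,157): 4 bp
  [157,178): 21 bp
  [178,188): 10 bp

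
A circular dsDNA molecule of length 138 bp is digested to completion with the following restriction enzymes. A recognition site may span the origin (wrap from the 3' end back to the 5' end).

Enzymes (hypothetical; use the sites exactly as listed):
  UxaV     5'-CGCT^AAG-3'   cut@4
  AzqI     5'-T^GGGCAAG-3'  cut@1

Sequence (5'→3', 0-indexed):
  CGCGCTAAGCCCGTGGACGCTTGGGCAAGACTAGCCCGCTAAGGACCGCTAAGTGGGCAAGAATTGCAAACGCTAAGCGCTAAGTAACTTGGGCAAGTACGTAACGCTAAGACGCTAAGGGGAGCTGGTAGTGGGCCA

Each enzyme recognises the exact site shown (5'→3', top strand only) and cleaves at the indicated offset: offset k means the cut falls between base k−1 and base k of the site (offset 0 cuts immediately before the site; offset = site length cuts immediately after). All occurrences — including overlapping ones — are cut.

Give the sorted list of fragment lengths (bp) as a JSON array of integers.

[4,7,8,9,10,16,18,18,20,28]

Scan for sites:
  UxaV CGCTAAG/4: at [2, 36, 46, 70, 77, 104, 112] ⇒ [6, 40, 50, 74, 81, 108, 116]
  AzqI TGGGCAAG/1: at [21, 53, 89] ⇒ [22, 54, 90]

Pooled cuts: [6, 22, 40, 50, 54, 74, 81, 90, 108, 116]

Fragments:
  6→22: 16 bp
  22→40: 18 bp
  40→50: 10 bp
  50→54: 4 bp
  54→74: 20 bp
  74→81: 7 bp
  81→90: 9 bp
  90→108: 18 bp
  108→116: 8 bp
  116→6 (wrap): 138-116+6 = 28 bp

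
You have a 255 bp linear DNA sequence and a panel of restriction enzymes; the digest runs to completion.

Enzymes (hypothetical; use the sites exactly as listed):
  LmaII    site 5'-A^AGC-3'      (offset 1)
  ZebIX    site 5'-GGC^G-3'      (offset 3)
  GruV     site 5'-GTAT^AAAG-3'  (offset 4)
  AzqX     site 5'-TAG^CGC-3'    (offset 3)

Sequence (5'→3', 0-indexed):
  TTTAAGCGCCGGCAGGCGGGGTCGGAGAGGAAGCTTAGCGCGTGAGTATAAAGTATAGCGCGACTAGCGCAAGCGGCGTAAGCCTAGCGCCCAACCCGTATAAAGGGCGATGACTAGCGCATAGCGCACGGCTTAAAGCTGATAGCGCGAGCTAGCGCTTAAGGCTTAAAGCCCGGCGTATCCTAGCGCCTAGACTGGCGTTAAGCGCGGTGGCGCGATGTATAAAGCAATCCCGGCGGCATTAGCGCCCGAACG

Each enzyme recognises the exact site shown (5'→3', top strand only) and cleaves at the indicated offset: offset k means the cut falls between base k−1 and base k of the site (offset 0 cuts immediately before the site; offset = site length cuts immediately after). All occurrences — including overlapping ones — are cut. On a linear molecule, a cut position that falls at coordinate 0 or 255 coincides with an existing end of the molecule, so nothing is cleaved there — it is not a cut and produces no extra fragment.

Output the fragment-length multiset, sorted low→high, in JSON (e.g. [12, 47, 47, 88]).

[2,3,4,4,4,6,7,7,7,7,8,8,9,9,9,9,9,9,10,10,11,11,12,12,13,13,14,14,14]

Scan for sites:
  LmaII (AAGC, off=1): starts [3, 30, 70, 79, 135, 168, 202, 224] → cuts [4, 31, 71, 80, 136, 169, 203, 225]
  ZebIX (GGCG, off=3): starts [14, 74, 105, 174, 196, 211, 234] → cuts [17, 77, 108, 177, 199, 214, 237]
  GruV (GTATAAAG, off=4): starts [45, 97, 219] → cuts [49, 101, 223]
  AzqX (TAGCGC, off=3): starts [35, 55, 64, 84, 114, 121, 142, 152, 183, 242] → cuts [38, 58, 67, 87, 117, 124, 145, 155, 186, 245]

Pooled cuts: [4, 17, 31, 38, 49, 58, 67, 71, 77, 80, 87, 101, 108, 117, 124, 136, 145, 155, 169, 177, 186, 199, 203, 214, 223, 225, 237, 245]

Fragment lengths:
  [0,4): 4 bp
  [4,17): 13 bp
  [17,31): 14 bp
  [31,38): 7 bp
  [38,49): 11 bp
  [49,58): 9 bp
  [58,67): 9 bp
  [67,71): 4 bp
  [71,77): 6 bp
  [77,80): 3 bp
  [80,87): 7 bp
  [87,101): 14 bp
  [101,108): 7 bp
  [108,117): 9 bp
  [117,124): 7 bp
  [124,136): 12 bp
  [136,145): 9 bp
  [145,155): 10 bp
  [155,169): 14 bp
  [169,177): 8 bp
  [177,186): 9 bp
  [186,199): 13 bp
  [199,203): 4 bp
  [203,214): 11 bp
  [214,223): 9 bp
  [223,225): 2 bp
  [225,237): 12 bp
  [237,245): 8 bp
  [245,255): 10 bp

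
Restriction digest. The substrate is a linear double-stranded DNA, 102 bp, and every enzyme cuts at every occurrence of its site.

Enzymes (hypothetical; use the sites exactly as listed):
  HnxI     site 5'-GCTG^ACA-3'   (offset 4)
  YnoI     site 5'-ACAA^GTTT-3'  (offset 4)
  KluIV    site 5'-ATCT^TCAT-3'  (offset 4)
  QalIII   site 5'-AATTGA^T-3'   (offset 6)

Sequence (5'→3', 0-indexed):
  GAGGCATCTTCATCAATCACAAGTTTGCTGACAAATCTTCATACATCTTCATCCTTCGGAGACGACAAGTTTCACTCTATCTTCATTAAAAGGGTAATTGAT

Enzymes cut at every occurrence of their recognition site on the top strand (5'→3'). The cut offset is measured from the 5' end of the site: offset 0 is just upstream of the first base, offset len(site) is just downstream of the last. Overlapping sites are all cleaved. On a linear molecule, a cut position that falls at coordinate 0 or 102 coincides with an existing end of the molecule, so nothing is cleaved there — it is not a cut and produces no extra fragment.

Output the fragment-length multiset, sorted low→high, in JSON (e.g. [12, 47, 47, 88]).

Site scan:
  HnxI GCTGACA/4: at [26] ⇒ [30]
  YnoI ACAAGTTT/4: at [18, 64] ⇒ [22, 68]
  KluIV ATCTTCAT/4: at [5, 34, 44, 78] ⇒ [9, 38, 48, 82]
  QalIII AATTGAT/6: at [95] ⇒ [101]

All cut coordinates (distinct, sorted): [9, 22, 30, 38, 48, 68, 82, 101]

Fragments:
  [0,9): 9 bp
  [9,22): 13 bp
  [22,30): 8 bp
  [30,38): 8 bp
  [38,48): 10 bp
  [48,68): 20 bp
  [68,82): 14 bp
  [82,101): 19 bp
  [101,102): 1 bp

[1,8,8,9,10,13,14,19,20]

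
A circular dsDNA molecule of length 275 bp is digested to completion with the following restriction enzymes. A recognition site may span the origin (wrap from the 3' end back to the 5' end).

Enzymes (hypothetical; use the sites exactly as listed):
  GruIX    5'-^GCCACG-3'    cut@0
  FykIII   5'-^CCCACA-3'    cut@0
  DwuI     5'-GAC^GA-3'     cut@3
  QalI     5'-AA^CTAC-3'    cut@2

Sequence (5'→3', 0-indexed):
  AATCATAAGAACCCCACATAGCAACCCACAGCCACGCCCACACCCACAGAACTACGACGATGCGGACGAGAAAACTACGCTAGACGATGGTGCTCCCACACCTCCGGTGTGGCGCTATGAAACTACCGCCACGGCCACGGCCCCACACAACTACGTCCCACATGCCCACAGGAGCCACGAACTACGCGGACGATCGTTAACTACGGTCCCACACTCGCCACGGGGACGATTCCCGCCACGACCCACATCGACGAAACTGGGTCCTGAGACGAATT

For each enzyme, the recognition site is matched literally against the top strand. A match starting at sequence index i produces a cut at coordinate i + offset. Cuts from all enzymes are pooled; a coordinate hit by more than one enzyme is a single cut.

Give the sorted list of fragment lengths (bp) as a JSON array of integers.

[5,6,6,6,6,6,7,7,7,7,7,8,8,8,9,9,9,9,9,9,9,10,11,11,11,12,17,18,28]

Site scan:
  GruIX (GCCACG, off=0): starts [30, 127, 133, 173, 216, 234] → cuts [30, 127, 133, 173, 216, 234]
  FykIII (CCCACA, off=0): starts [12, 24, 36, 42, 94, 141, 156, 164, 207, 241] → cuts [12, 24, 36, 42, 94, 141, 156, 164, 207, 241]
  DwuI (GACGA, off=3): starts [55, 64, 82, 188, 224, 249, 267] → cuts [58, 67, 85, 191, 227, 252, 270]
  QalI (AACTAC, off=2): starts [49, 72, 120, 148, 179, 198] → cuts [51, 74, 122, 150, 181, 200]

Pooled cuts: [12, 24, 30, 36, 42, 51, 58, 67, 74, 85, 94, 122, 127, 133, 141, 150, 156, 164, 173, 181, 191, 200, 207, 216, 227, 234, 241, 252, 270]

Fragment lengths:
  12→24: 12 bp
  24→30: 6 bp
  30→36: 6 bp
  36→42: 6 bp
  42→51: 9 bp
  51→58: 7 bp
  58→67: 9 bp
  67→74: 7 bp
  74→85: 11 bp
  85→94: 9 bp
  94→122: 28 bp
  122→127: 5 bp
  127→133: 6 bp
  133→141: 8 bp
  141→150: 9 bp
  150→156: 6 bp
  156→164: 8 bp
  164→173: 9 bp
  173→181: 8 bp
  181→191: 10 bp
  191→200: 9 bp
  200→207: 7 bp
  207→216: 9 bp
  216→227: 11 bp
  227→234: 7 bp
  234→241: 7 bp
  241→252: 11 bp
  252→270: 18 bp
  270→12 (wrap): 275-270+12 = 17 bp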